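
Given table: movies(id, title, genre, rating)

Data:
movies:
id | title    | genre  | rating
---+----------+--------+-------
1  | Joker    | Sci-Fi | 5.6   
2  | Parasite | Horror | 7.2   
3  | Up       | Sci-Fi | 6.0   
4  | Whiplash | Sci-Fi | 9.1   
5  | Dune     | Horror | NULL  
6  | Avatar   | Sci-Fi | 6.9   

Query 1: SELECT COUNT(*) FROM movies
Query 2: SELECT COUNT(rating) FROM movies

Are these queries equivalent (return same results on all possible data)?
No, not equivalent

Query 1 returns: [(6,)]
Query 2 returns: [(5,)]

Reason: COUNT(*) includes NULLs, COUNT(column) excludes them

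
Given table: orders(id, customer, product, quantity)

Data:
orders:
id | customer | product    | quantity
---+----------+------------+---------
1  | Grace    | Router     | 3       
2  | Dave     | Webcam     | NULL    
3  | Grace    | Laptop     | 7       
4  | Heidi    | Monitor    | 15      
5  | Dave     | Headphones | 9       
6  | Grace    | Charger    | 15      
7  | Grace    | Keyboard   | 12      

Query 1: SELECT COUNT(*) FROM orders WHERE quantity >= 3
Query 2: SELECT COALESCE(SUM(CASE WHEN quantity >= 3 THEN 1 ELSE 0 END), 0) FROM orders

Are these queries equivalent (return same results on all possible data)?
Yes, equivalent

Both queries return: [(6,)]

Reason: COUNT with WHERE vs conditional SUM (COALESCE handles empty-table NULL)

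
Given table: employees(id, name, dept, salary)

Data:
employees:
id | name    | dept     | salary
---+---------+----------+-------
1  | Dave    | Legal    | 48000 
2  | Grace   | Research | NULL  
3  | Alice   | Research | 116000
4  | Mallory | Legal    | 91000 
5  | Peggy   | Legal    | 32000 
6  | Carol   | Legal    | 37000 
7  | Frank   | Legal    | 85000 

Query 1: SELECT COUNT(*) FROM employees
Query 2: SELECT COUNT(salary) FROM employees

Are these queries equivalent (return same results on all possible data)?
No, not equivalent

Query 1 returns: [(7,)]
Query 2 returns: [(6,)]

Reason: COUNT(*) includes NULLs, COUNT(column) excludes them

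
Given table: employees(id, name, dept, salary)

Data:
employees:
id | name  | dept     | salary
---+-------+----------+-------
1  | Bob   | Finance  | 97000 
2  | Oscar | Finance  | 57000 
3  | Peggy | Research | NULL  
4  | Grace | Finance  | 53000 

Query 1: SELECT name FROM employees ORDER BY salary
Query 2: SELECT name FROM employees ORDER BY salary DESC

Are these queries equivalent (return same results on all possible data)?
No, not equivalent

Query 1 returns: [('Peggy',), ('Grace',), ('Oscar',), ('Bob',)]
Query 2 returns: [('Bob',), ('Oscar',), ('Grace',), ('Peggy',)]

Reason: ASC vs DESC gives opposite ordering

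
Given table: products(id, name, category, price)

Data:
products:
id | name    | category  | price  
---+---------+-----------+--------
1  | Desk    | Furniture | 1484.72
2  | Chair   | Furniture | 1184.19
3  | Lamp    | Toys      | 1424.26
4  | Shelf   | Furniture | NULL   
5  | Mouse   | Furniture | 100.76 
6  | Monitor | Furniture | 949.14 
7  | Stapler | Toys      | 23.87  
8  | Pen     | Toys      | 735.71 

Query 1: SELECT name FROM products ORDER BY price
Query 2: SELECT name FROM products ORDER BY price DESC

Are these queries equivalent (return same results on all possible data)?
No, not equivalent

Query 1 returns: [('Shelf',), ('Stapler',), ('Mouse',), ('Pen',), ('Monitor',), ('Chair',), ('Lamp',), ('Desk',)]
Query 2 returns: [('Desk',), ('Lamp',), ('Chair',), ('Monitor',), ('Pen',), ('Mouse',), ('Stapler',), ('Shelf',)]

Reason: ASC vs DESC gives opposite ordering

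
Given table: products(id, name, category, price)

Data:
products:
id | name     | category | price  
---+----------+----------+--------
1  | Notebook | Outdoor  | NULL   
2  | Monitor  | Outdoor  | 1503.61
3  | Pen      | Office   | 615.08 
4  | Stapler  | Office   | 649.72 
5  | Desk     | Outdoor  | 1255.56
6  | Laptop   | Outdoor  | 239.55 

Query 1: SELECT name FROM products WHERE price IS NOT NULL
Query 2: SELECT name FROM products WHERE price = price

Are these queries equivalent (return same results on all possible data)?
Yes, equivalent

Both queries return: [('Desk',), ('Laptop',), ('Monitor',), ('Pen',), ('Stapler',)]

Reason: IS NOT NULL vs self-equality (both exclude NULLs)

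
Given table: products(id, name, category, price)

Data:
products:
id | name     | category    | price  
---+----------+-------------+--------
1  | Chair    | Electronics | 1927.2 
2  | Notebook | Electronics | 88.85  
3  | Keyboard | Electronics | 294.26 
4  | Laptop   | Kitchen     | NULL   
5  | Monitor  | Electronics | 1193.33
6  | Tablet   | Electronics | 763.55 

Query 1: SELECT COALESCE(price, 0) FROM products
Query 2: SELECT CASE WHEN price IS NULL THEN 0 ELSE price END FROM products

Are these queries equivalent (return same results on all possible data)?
Yes, equivalent

Both queries return: [(0,), (88.85,), (294.26,), (763.55,), (1193.33,), (1927.2,)]

Reason: COALESCE vs CASE for NULL handling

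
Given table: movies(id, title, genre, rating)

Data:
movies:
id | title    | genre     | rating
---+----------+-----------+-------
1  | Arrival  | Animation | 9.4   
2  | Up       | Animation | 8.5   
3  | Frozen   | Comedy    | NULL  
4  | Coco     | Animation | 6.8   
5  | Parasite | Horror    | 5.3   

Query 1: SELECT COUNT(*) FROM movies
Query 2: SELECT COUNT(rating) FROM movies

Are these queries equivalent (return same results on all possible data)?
No, not equivalent

Query 1 returns: [(5,)]
Query 2 returns: [(4,)]

Reason: COUNT(*) includes NULLs, COUNT(column) excludes them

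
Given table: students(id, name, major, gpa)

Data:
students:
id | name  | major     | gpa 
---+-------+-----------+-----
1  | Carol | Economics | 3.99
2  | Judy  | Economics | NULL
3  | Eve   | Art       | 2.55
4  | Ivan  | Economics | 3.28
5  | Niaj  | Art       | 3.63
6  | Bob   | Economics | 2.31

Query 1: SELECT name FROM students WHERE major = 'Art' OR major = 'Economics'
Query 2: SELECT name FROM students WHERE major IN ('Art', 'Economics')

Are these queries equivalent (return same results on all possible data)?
Yes, equivalent

Both queries return: [('Bob',), ('Carol',), ('Eve',), ('Ivan',), ('Judy',), ('Niaj',)]

Reason: OR vs IN are equivalent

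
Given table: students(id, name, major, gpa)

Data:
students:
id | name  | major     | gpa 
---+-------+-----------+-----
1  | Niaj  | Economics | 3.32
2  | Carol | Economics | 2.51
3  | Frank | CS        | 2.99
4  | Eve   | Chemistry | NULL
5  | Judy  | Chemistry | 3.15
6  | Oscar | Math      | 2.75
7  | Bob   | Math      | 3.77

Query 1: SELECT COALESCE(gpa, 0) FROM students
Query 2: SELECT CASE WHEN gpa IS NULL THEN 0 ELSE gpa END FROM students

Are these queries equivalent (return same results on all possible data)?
Yes, equivalent

Both queries return: [(0,), (2.51,), (2.75,), (2.99,), (3.15,), (3.32,), (3.77,)]

Reason: COALESCE vs CASE for NULL handling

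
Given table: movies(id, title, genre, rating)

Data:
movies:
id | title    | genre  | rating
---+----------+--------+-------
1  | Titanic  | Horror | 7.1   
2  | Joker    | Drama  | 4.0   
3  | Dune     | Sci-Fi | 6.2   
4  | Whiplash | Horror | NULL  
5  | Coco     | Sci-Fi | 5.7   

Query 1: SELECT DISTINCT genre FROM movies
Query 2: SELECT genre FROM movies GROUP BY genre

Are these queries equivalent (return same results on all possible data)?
Yes, equivalent

Both queries return: [('Drama',), ('Horror',), ('Sci-Fi',)]

Reason: Both get unique genres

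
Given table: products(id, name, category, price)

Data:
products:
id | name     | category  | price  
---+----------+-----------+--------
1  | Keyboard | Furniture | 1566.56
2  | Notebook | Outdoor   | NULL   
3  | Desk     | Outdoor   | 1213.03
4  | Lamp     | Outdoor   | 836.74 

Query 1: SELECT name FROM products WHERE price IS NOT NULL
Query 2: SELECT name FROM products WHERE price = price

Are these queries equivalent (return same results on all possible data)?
Yes, equivalent

Both queries return: [('Desk',), ('Keyboard',), ('Lamp',)]

Reason: IS NOT NULL vs self-equality (both exclude NULLs)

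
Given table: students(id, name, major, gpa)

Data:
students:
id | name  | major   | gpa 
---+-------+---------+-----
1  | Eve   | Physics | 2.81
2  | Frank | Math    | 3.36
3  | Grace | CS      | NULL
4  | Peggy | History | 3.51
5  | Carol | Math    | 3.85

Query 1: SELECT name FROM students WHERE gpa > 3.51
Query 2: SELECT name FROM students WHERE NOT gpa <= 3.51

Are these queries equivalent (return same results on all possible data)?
Yes, equivalent

Both queries return: [('Carol',)]

Reason: Both filter gpa > 3.51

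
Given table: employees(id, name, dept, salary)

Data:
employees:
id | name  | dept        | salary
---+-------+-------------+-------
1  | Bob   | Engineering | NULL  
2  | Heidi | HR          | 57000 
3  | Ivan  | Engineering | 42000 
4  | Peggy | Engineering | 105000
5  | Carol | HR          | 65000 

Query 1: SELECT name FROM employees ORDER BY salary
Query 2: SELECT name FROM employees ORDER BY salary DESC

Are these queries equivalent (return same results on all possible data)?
No, not equivalent

Query 1 returns: [('Bob',), ('Ivan',), ('Heidi',), ('Carol',), ('Peggy',)]
Query 2 returns: [('Peggy',), ('Carol',), ('Heidi',), ('Ivan',), ('Bob',)]

Reason: ASC vs DESC gives opposite ordering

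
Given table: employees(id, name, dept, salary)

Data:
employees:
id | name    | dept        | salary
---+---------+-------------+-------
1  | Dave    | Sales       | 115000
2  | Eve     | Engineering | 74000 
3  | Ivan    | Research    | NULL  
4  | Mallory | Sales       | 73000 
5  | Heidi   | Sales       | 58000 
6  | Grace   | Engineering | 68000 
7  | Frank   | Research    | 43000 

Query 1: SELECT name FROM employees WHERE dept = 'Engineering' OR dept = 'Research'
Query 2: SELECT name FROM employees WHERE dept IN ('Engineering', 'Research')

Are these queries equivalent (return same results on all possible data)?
Yes, equivalent

Both queries return: [('Eve',), ('Frank',), ('Grace',), ('Ivan',)]

Reason: OR vs IN are equivalent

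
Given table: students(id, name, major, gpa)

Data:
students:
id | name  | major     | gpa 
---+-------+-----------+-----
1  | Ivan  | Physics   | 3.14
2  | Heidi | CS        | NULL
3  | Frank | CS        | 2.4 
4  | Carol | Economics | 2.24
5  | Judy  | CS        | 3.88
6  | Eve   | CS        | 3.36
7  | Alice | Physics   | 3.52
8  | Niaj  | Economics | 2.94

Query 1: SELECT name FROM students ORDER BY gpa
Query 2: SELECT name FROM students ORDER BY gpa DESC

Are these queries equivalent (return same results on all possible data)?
No, not equivalent

Query 1 returns: [('Heidi',), ('Carol',), ('Frank',), ('Niaj',), ('Ivan',), ('Eve',), ('Alice',), ('Judy',)]
Query 2 returns: [('Judy',), ('Alice',), ('Eve',), ('Ivan',), ('Niaj',), ('Frank',), ('Carol',), ('Heidi',)]

Reason: ASC vs DESC gives opposite ordering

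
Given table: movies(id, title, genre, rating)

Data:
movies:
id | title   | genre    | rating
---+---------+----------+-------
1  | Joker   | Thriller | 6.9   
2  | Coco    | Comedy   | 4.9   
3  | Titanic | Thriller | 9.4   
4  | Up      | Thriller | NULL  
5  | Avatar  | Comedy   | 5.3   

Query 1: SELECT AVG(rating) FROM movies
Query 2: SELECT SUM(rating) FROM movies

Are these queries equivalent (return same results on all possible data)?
No, not equivalent

Query 1 returns: [(6.625,)]
Query 2 returns: [(26.5,)]

Reason: AVG vs SUM give different aggregate values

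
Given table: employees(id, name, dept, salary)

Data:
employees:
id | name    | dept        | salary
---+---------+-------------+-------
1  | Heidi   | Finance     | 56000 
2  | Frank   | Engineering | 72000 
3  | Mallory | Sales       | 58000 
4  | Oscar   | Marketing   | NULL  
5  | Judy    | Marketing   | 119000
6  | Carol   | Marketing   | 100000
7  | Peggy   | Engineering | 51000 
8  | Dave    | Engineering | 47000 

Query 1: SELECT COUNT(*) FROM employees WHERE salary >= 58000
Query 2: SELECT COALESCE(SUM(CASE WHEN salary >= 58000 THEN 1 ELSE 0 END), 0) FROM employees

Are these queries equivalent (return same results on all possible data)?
Yes, equivalent

Both queries return: [(4,)]

Reason: COUNT with WHERE vs conditional SUM (COALESCE handles empty-table NULL)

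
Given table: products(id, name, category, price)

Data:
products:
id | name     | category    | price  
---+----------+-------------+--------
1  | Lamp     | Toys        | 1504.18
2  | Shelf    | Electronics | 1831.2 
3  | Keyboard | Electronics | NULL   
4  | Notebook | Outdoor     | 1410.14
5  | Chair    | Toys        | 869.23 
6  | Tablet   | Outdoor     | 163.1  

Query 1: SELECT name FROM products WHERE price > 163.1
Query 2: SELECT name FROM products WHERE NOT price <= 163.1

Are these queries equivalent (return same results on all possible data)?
Yes, equivalent

Both queries return: [('Chair',), ('Lamp',), ('Notebook',), ('Shelf',)]

Reason: Both filter price > 163.1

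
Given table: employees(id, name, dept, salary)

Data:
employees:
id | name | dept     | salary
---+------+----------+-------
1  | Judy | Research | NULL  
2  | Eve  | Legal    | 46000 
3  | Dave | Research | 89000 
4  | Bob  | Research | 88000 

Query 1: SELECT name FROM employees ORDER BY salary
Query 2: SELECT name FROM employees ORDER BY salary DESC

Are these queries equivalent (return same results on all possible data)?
No, not equivalent

Query 1 returns: [('Judy',), ('Eve',), ('Bob',), ('Dave',)]
Query 2 returns: [('Dave',), ('Bob',), ('Eve',), ('Judy',)]

Reason: ASC vs DESC gives opposite ordering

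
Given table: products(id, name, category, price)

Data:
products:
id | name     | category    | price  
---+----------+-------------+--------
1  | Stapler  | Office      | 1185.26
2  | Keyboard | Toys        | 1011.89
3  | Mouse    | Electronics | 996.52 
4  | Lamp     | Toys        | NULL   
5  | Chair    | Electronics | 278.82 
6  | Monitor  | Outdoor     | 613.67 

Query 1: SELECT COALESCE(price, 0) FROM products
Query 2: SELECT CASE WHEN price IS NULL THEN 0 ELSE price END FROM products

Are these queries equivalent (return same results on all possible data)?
Yes, equivalent

Both queries return: [(0,), (278.82,), (613.67,), (996.52,), (1011.89,), (1185.26,)]

Reason: COALESCE vs CASE for NULL handling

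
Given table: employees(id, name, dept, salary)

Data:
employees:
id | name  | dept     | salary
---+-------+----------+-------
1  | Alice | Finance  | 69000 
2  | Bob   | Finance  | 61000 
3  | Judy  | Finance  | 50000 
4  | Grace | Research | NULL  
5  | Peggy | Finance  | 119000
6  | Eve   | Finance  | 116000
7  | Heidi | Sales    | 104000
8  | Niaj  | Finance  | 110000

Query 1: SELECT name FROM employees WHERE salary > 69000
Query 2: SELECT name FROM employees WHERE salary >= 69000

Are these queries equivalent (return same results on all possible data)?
No, not equivalent

Query 1 returns: [('Peggy',), ('Eve',), ('Heidi',), ('Niaj',)]
Query 2 returns: [('Alice',), ('Peggy',), ('Eve',), ('Heidi',), ('Niaj',)]

Reason: > vs >= gives different results when salary = 69000 exists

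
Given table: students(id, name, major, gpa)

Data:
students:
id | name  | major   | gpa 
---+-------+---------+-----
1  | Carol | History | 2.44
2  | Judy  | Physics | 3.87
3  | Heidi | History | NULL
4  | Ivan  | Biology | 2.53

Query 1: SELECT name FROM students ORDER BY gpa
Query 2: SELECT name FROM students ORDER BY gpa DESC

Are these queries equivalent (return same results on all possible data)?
No, not equivalent

Query 1 returns: [('Heidi',), ('Carol',), ('Ivan',), ('Judy',)]
Query 2 returns: [('Judy',), ('Ivan',), ('Carol',), ('Heidi',)]

Reason: ASC vs DESC gives opposite ordering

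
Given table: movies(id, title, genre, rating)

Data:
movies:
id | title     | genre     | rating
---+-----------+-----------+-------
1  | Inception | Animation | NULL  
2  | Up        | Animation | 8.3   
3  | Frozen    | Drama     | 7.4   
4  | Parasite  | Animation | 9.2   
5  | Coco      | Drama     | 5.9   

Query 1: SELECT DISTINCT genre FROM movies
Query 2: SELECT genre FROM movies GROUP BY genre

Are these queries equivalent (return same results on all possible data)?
Yes, equivalent

Both queries return: [('Animation',), ('Drama',)]

Reason: Both get unique genres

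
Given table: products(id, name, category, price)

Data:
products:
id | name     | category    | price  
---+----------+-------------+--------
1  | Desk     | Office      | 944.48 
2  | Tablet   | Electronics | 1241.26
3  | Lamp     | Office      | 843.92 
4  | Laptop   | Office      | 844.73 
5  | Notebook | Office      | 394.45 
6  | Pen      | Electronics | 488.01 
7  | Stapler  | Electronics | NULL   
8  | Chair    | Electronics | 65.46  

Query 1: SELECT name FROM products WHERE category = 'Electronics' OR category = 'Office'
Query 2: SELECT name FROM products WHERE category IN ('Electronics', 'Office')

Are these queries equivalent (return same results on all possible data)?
Yes, equivalent

Both queries return: [('Chair',), ('Desk',), ('Lamp',), ('Laptop',), ('Notebook',), ('Pen',), ('Stapler',), ('Tablet',)]

Reason: OR vs IN are equivalent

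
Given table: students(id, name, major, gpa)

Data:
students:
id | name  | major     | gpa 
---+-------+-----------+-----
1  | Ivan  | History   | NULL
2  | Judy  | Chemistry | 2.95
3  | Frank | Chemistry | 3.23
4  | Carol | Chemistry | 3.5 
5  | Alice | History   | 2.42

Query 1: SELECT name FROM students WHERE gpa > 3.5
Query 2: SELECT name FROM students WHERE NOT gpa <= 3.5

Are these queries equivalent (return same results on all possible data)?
Yes, equivalent

Both queries return: []

Reason: Both filter gpa > 3.5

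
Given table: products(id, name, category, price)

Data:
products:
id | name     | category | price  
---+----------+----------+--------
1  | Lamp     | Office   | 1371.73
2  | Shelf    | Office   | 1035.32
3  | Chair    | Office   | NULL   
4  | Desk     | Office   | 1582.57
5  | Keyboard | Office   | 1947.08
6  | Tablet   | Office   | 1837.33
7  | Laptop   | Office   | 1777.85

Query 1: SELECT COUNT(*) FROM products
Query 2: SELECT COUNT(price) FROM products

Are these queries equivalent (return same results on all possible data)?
No, not equivalent

Query 1 returns: [(7,)]
Query 2 returns: [(6,)]

Reason: COUNT(*) includes NULLs, COUNT(column) excludes them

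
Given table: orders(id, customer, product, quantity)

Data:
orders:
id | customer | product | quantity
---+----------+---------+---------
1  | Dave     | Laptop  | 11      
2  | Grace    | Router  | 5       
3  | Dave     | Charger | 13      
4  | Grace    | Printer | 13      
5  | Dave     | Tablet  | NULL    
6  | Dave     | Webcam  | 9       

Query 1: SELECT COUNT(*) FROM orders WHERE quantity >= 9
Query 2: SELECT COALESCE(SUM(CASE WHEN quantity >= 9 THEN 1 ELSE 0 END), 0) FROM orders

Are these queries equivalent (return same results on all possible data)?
Yes, equivalent

Both queries return: [(4,)]

Reason: COUNT with WHERE vs conditional SUM (COALESCE handles empty-table NULL)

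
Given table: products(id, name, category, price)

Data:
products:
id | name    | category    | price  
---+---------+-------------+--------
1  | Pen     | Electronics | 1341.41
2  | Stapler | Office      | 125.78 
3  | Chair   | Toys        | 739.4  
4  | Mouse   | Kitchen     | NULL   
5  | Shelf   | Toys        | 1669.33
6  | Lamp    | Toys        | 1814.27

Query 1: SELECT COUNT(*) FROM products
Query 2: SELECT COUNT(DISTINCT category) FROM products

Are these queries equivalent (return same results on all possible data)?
No, not equivalent

Query 1 returns: [(6,)]
Query 2 returns: [(4,)]

Reason: COUNT(*) counts rows, COUNT(DISTINCT category) counts unique categorys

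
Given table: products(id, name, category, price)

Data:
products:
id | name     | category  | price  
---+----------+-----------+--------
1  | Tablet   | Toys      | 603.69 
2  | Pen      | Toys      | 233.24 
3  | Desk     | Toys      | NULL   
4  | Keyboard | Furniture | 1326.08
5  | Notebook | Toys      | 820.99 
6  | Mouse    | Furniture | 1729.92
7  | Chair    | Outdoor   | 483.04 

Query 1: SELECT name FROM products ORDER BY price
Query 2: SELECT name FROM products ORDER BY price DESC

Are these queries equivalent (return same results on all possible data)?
No, not equivalent

Query 1 returns: [('Desk',), ('Pen',), ('Chair',), ('Tablet',), ('Notebook',), ('Keyboard',), ('Mouse',)]
Query 2 returns: [('Mouse',), ('Keyboard',), ('Notebook',), ('Tablet',), ('Chair',), ('Pen',), ('Desk',)]

Reason: ASC vs DESC gives opposite ordering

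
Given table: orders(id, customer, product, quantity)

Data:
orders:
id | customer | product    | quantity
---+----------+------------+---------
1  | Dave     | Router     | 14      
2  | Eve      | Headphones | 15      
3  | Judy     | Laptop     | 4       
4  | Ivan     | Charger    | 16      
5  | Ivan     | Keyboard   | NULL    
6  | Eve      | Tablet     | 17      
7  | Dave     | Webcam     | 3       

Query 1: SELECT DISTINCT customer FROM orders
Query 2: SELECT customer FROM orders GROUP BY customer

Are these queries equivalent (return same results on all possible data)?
Yes, equivalent

Both queries return: [('Dave',), ('Eve',), ('Ivan',), ('Judy',)]

Reason: Both get unique customers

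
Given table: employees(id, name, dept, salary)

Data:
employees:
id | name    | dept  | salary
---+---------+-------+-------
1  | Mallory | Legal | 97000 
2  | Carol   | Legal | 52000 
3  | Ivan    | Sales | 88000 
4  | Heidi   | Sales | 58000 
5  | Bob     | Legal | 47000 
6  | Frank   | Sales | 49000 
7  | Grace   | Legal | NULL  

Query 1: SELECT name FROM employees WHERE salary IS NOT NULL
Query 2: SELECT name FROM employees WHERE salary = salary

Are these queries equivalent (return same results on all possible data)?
Yes, equivalent

Both queries return: [('Bob',), ('Carol',), ('Frank',), ('Heidi',), ('Ivan',), ('Mallory',)]

Reason: IS NOT NULL vs self-equality (both exclude NULLs)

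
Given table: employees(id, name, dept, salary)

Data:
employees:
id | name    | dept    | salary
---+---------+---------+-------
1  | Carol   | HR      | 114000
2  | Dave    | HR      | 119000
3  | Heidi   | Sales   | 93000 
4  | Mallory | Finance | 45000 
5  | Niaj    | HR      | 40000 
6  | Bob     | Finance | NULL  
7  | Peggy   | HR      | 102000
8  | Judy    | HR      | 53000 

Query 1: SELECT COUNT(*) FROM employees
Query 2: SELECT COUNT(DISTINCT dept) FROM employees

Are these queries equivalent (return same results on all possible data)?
No, not equivalent

Query 1 returns: [(8,)]
Query 2 returns: [(3,)]

Reason: COUNT(*) counts rows, COUNT(DISTINCT dept) counts unique depts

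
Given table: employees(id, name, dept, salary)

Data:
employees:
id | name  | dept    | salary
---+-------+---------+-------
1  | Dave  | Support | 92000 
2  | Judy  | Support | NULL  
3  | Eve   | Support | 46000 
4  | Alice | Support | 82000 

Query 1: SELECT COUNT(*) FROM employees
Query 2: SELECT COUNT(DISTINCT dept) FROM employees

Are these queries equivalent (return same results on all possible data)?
No, not equivalent

Query 1 returns: [(4,)]
Query 2 returns: [(1,)]

Reason: COUNT(*) counts rows, COUNT(DISTINCT dept) counts unique depts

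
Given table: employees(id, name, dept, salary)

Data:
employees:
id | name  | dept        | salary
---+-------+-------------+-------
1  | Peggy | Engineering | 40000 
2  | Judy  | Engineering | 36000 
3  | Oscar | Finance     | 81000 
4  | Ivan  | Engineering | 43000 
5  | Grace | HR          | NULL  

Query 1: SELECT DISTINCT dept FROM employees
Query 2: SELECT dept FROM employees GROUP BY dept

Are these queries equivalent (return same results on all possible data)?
Yes, equivalent

Both queries return: [('Engineering',), ('Finance',), ('HR',)]

Reason: Both get unique depts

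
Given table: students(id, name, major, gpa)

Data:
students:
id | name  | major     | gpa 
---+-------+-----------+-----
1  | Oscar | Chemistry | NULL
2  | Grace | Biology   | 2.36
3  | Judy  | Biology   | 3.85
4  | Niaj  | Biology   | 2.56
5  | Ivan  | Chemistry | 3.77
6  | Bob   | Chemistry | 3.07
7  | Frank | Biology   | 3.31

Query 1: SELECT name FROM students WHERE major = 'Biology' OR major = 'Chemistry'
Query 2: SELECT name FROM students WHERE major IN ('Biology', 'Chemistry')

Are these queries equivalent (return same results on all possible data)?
Yes, equivalent

Both queries return: [('Bob',), ('Frank',), ('Grace',), ('Ivan',), ('Judy',), ('Niaj',), ('Oscar',)]

Reason: OR vs IN are equivalent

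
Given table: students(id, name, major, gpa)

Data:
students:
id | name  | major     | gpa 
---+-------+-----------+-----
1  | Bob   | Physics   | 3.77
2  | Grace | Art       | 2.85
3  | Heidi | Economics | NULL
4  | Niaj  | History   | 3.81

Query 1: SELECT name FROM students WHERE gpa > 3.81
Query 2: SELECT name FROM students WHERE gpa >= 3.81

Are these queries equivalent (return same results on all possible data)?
No, not equivalent

Query 1 returns: []
Query 2 returns: [('Niaj',)]

Reason: > vs >= gives different results when gpa = 3.81 exists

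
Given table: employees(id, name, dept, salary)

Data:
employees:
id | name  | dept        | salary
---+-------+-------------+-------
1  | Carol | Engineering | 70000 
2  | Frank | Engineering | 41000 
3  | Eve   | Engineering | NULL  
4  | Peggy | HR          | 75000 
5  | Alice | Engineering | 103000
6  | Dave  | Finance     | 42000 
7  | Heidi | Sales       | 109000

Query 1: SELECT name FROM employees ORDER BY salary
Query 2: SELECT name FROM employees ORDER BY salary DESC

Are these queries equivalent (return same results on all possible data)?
No, not equivalent

Query 1 returns: [('Eve',), ('Frank',), ('Dave',), ('Carol',), ('Peggy',), ('Alice',), ('Heidi',)]
Query 2 returns: [('Heidi',), ('Alice',), ('Peggy',), ('Carol',), ('Dave',), ('Frank',), ('Eve',)]

Reason: ASC vs DESC gives opposite ordering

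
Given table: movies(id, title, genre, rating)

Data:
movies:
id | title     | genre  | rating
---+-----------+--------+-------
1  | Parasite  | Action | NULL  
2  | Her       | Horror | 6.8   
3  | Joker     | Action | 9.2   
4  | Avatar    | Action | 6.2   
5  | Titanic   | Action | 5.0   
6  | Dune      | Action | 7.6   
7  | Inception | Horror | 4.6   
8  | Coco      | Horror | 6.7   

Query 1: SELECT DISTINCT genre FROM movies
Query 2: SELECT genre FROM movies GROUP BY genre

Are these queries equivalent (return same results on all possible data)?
Yes, equivalent

Both queries return: [('Action',), ('Horror',)]

Reason: Both get unique genres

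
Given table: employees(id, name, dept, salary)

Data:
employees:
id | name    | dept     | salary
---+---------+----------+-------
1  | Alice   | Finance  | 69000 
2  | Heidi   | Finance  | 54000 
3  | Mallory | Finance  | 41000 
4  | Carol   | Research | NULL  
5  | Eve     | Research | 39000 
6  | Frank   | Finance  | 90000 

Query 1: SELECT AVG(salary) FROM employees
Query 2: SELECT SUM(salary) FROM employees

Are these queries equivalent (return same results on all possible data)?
No, not equivalent

Query 1 returns: [(58600.0,)]
Query 2 returns: [(293000,)]

Reason: AVG vs SUM give different aggregate values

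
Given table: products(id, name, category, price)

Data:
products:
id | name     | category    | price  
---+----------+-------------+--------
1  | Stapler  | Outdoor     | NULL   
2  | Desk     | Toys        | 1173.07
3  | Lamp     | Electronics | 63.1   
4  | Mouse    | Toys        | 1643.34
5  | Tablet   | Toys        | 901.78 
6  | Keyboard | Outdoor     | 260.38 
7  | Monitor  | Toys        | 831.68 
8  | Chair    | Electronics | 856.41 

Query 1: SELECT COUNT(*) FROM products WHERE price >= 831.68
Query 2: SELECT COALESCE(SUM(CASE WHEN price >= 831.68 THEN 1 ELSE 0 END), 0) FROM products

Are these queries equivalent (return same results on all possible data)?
Yes, equivalent

Both queries return: [(5,)]

Reason: COUNT with WHERE vs conditional SUM (COALESCE handles empty-table NULL)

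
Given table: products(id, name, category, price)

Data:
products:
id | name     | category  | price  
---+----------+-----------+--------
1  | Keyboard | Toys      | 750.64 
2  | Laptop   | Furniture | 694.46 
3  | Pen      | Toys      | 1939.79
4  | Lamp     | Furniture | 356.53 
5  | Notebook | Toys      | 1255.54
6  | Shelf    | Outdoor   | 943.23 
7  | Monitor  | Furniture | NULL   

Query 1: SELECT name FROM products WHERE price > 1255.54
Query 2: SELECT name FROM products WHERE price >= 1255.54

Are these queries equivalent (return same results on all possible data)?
No, not equivalent

Query 1 returns: [('Pen',)]
Query 2 returns: [('Pen',), ('Notebook',)]

Reason: > vs >= gives different results when price = 1255.54 exists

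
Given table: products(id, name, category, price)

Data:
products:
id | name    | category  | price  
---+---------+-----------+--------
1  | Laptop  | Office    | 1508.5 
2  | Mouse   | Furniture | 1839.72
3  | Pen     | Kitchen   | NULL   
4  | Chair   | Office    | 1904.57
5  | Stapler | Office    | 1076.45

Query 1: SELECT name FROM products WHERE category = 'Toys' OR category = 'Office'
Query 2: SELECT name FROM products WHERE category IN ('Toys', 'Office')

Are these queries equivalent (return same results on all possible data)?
Yes, equivalent

Both queries return: [('Chair',), ('Laptop',), ('Stapler',)]

Reason: OR vs IN are equivalent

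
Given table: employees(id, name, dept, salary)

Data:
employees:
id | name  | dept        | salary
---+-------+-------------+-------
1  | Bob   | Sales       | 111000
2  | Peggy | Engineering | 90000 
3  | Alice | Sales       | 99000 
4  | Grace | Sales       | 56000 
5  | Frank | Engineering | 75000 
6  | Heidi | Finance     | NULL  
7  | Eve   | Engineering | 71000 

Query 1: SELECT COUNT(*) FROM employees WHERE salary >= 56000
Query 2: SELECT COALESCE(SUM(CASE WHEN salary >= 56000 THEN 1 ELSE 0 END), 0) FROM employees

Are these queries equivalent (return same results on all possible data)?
Yes, equivalent

Both queries return: [(6,)]

Reason: COUNT with WHERE vs conditional SUM (COALESCE handles empty-table NULL)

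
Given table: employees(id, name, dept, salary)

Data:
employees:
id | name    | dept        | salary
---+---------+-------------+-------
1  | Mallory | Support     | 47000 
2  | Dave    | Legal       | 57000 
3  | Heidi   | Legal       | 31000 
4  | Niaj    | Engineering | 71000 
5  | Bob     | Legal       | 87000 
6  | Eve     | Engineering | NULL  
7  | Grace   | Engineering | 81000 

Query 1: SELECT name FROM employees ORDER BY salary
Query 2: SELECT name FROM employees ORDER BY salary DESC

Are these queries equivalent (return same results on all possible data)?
No, not equivalent

Query 1 returns: [('Eve',), ('Heidi',), ('Mallory',), ('Dave',), ('Niaj',), ('Grace',), ('Bob',)]
Query 2 returns: [('Bob',), ('Grace',), ('Niaj',), ('Dave',), ('Mallory',), ('Heidi',), ('Eve',)]

Reason: ASC vs DESC gives opposite ordering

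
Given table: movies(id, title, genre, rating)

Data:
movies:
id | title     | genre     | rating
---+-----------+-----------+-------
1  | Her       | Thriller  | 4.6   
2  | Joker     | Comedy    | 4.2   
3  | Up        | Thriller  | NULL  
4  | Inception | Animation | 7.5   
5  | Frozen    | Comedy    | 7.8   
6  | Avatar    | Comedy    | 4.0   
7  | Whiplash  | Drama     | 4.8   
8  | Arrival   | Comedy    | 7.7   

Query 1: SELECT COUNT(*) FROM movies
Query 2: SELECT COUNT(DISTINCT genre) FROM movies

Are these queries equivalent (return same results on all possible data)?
No, not equivalent

Query 1 returns: [(8,)]
Query 2 returns: [(4,)]

Reason: COUNT(*) counts rows, COUNT(DISTINCT genre) counts unique genres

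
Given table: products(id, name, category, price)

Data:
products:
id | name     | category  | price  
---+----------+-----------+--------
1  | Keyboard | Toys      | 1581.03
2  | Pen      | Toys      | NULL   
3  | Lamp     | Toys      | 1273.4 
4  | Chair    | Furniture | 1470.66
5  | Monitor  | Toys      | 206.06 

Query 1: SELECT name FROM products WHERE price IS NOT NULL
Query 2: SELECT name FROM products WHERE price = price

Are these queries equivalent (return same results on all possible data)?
Yes, equivalent

Both queries return: [('Chair',), ('Keyboard',), ('Lamp',), ('Monitor',)]

Reason: IS NOT NULL vs self-equality (both exclude NULLs)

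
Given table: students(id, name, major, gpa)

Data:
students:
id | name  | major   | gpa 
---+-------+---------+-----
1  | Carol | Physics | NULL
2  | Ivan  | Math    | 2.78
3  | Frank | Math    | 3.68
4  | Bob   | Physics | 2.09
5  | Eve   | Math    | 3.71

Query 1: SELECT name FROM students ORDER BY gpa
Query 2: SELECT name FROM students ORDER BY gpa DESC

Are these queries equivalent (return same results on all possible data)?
No, not equivalent

Query 1 returns: [('Carol',), ('Bob',), ('Ivan',), ('Frank',), ('Eve',)]
Query 2 returns: [('Eve',), ('Frank',), ('Ivan',), ('Bob',), ('Carol',)]

Reason: ASC vs DESC gives opposite ordering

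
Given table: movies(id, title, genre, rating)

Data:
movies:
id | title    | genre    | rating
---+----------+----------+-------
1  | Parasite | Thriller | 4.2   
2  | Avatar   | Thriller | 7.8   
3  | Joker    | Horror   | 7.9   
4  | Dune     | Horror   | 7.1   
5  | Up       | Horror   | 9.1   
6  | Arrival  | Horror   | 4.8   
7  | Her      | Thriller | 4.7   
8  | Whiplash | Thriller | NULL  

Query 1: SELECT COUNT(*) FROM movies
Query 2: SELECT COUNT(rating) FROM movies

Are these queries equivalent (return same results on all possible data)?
No, not equivalent

Query 1 returns: [(8,)]
Query 2 returns: [(7,)]

Reason: COUNT(*) includes NULLs, COUNT(column) excludes them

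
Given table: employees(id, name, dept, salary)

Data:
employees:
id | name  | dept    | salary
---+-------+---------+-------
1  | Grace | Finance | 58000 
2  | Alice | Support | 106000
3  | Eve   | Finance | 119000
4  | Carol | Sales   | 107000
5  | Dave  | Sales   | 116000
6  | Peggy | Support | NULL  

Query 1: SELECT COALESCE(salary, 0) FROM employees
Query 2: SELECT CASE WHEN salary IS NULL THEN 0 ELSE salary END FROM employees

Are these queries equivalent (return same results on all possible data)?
Yes, equivalent

Both queries return: [(0,), (58000,), (106000,), (107000,), (116000,), (119000,)]

Reason: COALESCE vs CASE for NULL handling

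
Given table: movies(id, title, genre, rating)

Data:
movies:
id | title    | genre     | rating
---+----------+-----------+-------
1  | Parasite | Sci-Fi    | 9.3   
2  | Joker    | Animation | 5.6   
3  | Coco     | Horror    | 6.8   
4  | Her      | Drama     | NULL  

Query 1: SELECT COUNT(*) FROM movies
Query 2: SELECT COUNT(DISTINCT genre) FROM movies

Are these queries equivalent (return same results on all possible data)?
No, not equivalent

Query 1 returns: [(4,)]
Query 2 returns: [(4,)]

Reason: COUNT(*) counts rows, COUNT(DISTINCT genre) counts unique genres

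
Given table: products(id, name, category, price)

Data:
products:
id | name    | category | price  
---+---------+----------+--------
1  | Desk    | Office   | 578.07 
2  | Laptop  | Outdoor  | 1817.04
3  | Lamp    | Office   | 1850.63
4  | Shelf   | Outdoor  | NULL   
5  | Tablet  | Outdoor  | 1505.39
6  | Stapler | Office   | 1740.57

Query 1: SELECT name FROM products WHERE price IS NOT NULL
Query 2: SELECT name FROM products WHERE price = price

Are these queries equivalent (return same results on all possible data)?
Yes, equivalent

Both queries return: [('Desk',), ('Lamp',), ('Laptop',), ('Stapler',), ('Tablet',)]

Reason: IS NOT NULL vs self-equality (both exclude NULLs)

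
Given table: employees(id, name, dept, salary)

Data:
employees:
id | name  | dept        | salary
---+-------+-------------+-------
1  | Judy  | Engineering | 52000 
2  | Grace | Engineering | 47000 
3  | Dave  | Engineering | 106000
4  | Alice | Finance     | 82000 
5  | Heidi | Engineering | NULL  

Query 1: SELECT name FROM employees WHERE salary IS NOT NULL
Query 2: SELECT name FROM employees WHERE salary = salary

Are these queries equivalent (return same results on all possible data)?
Yes, equivalent

Both queries return: [('Alice',), ('Dave',), ('Grace',), ('Judy',)]

Reason: IS NOT NULL vs self-equality (both exclude NULLs)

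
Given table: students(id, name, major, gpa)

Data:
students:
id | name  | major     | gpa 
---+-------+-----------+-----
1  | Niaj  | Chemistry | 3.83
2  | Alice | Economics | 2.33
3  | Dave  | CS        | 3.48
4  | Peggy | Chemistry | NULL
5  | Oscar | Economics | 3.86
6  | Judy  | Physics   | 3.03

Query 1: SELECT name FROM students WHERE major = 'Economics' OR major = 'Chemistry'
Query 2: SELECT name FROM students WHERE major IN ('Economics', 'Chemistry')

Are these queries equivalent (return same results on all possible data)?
Yes, equivalent

Both queries return: [('Alice',), ('Niaj',), ('Oscar',), ('Peggy',)]

Reason: OR vs IN are equivalent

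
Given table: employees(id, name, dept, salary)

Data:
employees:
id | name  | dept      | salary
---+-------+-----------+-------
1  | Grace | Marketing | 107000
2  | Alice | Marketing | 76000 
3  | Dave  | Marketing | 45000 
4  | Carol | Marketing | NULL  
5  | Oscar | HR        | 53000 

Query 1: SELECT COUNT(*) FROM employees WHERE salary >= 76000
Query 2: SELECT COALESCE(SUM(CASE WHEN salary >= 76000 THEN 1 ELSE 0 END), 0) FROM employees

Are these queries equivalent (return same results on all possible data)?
Yes, equivalent

Both queries return: [(2,)]

Reason: COUNT with WHERE vs conditional SUM (COALESCE handles empty-table NULL)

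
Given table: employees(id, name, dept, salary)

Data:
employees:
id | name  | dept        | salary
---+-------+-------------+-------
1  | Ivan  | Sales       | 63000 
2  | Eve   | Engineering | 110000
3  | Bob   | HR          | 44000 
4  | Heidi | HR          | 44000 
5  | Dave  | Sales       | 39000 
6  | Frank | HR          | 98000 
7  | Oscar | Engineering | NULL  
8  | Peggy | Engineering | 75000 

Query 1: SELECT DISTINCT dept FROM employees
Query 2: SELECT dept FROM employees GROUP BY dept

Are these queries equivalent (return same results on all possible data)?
Yes, equivalent

Both queries return: [('Engineering',), ('HR',), ('Sales',)]

Reason: Both get unique depts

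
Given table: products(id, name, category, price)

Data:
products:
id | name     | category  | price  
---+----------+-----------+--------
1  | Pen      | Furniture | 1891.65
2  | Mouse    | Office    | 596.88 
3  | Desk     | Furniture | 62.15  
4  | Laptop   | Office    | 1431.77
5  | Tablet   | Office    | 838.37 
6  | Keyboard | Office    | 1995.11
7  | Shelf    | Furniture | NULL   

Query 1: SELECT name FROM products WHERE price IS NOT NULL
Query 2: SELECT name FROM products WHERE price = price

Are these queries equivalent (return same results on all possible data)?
Yes, equivalent

Both queries return: [('Desk',), ('Keyboard',), ('Laptop',), ('Mouse',), ('Pen',), ('Tablet',)]

Reason: IS NOT NULL vs self-equality (both exclude NULLs)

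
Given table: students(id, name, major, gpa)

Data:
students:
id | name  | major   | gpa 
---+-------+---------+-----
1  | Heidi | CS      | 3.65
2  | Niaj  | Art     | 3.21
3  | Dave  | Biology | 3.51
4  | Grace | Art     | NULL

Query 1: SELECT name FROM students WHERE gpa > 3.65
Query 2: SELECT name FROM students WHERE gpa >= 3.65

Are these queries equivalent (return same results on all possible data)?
No, not equivalent

Query 1 returns: []
Query 2 returns: [('Heidi',)]

Reason: > vs >= gives different results when gpa = 3.65 exists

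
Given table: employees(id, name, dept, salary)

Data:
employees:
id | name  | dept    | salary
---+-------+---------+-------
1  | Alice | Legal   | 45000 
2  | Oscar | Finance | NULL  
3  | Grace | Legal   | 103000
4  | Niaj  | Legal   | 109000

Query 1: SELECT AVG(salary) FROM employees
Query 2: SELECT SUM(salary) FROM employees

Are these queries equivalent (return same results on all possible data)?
No, not equivalent

Query 1 returns: [(85666.66666666667,)]
Query 2 returns: [(257000,)]

Reason: AVG vs SUM give different aggregate values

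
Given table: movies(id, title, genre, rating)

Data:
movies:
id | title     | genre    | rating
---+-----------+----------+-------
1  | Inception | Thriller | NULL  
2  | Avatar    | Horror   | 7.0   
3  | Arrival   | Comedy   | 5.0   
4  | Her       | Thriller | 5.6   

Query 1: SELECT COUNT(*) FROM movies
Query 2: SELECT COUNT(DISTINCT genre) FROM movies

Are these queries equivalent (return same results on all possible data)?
No, not equivalent

Query 1 returns: [(4,)]
Query 2 returns: [(3,)]

Reason: COUNT(*) counts rows, COUNT(DISTINCT genre) counts unique genres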